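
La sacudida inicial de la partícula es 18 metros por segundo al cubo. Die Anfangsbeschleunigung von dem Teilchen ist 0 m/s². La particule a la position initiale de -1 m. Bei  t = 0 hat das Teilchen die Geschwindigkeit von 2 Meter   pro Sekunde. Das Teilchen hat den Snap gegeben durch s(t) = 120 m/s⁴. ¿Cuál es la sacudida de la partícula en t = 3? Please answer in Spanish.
Debemos encontrar la integral de nuestra ecuación del snap s(t) = 120 1 vez. Integrando el snap y usando la condición inicial j(0) = 18, obtenemos j(t) = 120·t + 18. Usando j(t) = 120·t + 18 y sustituyendo t = 3, encontramos j = 378.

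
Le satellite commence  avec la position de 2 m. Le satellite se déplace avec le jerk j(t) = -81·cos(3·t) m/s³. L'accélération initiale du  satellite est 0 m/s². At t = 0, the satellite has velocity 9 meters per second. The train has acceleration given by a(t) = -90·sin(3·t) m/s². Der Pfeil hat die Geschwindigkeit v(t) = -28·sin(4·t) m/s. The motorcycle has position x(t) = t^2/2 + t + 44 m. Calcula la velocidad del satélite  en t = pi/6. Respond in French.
En partant du jerk j(t) = -81·cos(3·t), nous prenons 2 primitives. L'intégrale du jerk est l'accélération. En utilisant a(0) = 0, nous obtenons a(t) = -27·sin(3·t). En intégrant l'accélération et en utilisant la condition initiale v(0) = 9, nous obtenons v(t) = 9·cos(3·t). Nous avons la vitesse v(t) = 9·cos(3·t). En substituant t = pi/6: v(pi/6) = 0.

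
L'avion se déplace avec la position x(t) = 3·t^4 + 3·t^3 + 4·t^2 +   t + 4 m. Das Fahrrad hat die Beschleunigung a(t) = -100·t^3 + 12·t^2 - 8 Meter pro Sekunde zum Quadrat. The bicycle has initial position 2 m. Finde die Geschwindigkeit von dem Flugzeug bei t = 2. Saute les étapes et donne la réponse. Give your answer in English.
The answer is 149.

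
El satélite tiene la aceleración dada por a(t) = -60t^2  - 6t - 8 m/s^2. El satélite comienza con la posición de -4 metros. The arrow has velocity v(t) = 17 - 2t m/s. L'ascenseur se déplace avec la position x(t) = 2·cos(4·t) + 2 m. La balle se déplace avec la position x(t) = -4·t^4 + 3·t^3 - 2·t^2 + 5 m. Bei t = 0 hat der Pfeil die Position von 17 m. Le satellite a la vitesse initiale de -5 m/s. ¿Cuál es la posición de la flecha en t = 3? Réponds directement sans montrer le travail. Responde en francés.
À t = 3, x = 59.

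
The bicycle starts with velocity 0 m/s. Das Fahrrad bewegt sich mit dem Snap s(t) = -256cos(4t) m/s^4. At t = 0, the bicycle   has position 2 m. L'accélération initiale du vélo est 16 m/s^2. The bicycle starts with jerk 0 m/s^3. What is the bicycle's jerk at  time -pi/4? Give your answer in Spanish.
Necesitamos integrar nuestra ecuación del snap s(t) = -256·cos(4·t) 1 vez. Tomando ∫s(t)dt y aplicando j(0) = 0, encontramos j(t) = -64·sin(4·t). Usando j(t) = -64·sin(4·t) y sustituyendo t = -pi/4, encontramos j = 0.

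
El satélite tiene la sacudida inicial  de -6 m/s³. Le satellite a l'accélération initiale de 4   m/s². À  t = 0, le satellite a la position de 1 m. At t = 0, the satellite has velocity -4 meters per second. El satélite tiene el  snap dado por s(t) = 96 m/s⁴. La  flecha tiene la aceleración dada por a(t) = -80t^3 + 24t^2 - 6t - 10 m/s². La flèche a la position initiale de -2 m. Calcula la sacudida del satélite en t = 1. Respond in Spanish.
Partiendo del snap s(t) = 96, tomamos 1 antiderivada. La integral del snap es la sacudida. Usando j(0) = -6, obtenemos j(t) = 96·t - 6. Tenemos la sacudida j(t) = 96·t - 6. Sustituyendo t = 1: j(1) = 90.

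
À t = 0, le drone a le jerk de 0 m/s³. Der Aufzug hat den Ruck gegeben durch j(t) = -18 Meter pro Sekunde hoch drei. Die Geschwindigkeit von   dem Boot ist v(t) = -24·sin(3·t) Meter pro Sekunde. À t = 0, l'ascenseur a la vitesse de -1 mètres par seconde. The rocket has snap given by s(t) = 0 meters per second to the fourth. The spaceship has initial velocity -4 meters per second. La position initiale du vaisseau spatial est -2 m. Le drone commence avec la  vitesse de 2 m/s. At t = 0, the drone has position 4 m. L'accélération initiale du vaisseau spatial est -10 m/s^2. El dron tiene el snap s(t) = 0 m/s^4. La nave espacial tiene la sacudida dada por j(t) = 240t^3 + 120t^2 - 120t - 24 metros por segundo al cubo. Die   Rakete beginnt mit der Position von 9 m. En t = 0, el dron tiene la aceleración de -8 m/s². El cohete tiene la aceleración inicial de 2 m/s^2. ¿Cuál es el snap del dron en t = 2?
Usando s(t) = 0 y sustituyendo t = 2, encontramos s = 0.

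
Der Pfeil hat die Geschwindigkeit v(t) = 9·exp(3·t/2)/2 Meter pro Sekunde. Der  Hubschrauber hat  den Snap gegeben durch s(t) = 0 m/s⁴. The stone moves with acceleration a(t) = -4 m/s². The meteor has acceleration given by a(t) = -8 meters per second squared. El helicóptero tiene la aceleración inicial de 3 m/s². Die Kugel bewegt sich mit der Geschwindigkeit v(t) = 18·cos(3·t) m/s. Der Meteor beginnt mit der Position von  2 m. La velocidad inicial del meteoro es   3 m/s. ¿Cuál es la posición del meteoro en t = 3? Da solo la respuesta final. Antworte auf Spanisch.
La respuesta es -25.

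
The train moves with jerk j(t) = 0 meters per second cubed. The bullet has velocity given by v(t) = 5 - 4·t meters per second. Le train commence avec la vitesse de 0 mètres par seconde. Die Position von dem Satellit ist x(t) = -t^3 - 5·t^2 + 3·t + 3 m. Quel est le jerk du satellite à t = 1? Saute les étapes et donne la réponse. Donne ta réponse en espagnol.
La sacudida en t = 1 es j = -6.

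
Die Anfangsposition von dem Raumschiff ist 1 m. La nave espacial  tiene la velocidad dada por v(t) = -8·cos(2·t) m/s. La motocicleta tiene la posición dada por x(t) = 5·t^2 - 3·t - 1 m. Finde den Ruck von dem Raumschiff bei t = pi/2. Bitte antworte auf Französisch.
Nous devons dériver notre équation de la vitesse v(t) = -8·cos(2·t) 2 fois. En dérivant la vitesse, nous obtenons l'accélération: a(t) = 16·sin(2·t). En prenant d/dt de a(t), nous trouvons j(t) = 32·cos(2·t). En utilisant j(t) = 32·cos(2·t) et en substituant t = pi/2, nous trouvons j = -32.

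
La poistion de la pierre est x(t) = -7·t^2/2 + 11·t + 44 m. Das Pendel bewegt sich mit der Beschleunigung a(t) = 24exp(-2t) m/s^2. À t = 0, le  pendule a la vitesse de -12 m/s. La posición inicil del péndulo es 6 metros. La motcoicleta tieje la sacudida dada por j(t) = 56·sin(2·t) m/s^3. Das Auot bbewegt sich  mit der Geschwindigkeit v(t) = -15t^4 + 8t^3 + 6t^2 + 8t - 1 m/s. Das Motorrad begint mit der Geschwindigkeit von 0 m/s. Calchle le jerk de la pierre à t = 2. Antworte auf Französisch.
Nous devons dériver notre équation de la position x(t) = -7·t^2/2 + 11·t + 44 3 fois. En dérivant la position, nous obtenons la vitesse: v(t) = 11 - 7·t. La dérivée de la vitesse donne l'accélération: a(t) = -7. En dérivant l'accélération, nous obtenons le jerk: j(t) = 0. Nous avons le jerk j(t) = 0. En substituant t = 2: j(2) = 0.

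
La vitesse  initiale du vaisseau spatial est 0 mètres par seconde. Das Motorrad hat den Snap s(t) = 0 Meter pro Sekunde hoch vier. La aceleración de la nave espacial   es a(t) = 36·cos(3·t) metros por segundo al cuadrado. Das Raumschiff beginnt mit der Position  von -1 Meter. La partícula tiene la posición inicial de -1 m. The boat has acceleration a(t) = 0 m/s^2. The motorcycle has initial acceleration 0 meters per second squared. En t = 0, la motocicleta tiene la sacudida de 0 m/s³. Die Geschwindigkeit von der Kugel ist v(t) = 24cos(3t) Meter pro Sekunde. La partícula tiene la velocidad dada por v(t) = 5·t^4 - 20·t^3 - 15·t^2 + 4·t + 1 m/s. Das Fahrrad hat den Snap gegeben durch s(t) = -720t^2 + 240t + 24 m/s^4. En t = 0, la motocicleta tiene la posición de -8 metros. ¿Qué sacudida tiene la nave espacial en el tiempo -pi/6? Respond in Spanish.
Debemos derivar nuestra ecuación de la aceleración a(t) = 36·cos(3·t) 1 vez. La derivada de la aceleración da la sacudida: j(t) = -108·sin(3·t). Usando j(t) = -108·sin(3·t) y sustituyendo t = -pi/6, encontramos j = 108.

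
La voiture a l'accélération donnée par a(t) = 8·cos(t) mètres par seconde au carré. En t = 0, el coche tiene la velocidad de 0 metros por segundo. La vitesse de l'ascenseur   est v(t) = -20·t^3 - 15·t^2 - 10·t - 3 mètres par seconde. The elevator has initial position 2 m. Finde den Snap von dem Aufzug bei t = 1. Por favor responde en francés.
Nous devons dériver notre équation de la vitesse v(t) = -20·t^3 - 15·t^2 - 10·t - 3 3 fois. La dérivée de la vitesse donne l'accélération: a(t) = -60·t^2 - 30·t - 10. En dérivant l'accélération, nous obtenons le jerk: j(t) = -120·t - 30. En prenant d/dt de j(t), nous trouvons s(t) = -120. De l'équation du snap s(t) = -120, nous substituons t = 1 pour obtenir s = -120.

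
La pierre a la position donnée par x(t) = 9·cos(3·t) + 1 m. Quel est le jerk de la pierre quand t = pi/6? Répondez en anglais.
We must differentiate our position equation x(t) = 9·cos(3·t) + 1 3 times. Differentiating position, we get velocity: v(t) = -27·sin(3·t). The derivative of velocity gives acceleration: a(t) = -81·cos(3·t). Taking d/dt of a(t), we find j(t) = 243·sin(3·t). From the given jerk equation j(t) = 243·sin(3·t), we substitute t = pi/6 to get j = 243.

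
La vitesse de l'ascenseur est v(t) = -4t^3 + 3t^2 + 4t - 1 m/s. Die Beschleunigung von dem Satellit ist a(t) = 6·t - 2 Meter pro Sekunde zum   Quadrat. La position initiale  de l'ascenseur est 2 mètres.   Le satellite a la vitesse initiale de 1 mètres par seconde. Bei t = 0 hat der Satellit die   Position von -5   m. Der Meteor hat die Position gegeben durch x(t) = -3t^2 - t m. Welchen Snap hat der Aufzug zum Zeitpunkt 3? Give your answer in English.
To solve this, we need to take 3 derivatives of our velocity equation v(t) = -4·t^3 + 3·t^2 + 4·t - 1. The derivative of velocity gives acceleration: a(t) = -12·t^2 + 6·t + 4. Differentiating acceleration, we get jerk: j(t) = 6 - 24·t. Taking d/dt of j(t), we find s(t) = -24. Using s(t) = -24 and substituting t = 3, we find s = -24.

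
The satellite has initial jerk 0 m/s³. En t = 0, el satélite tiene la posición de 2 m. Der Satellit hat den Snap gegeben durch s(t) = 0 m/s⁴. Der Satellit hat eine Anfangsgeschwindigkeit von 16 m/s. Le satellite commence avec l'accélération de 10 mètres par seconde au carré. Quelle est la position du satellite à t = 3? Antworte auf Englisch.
We must find the integral of our snap equation s(t) = 0 4 times. Integrating snap and using the initial condition j(0) = 0, we get j(t) = 0. Finding the integral of j(t) and using a(0) = 10: a(t) = 10. The integral of acceleration, with v(0) = 16, gives velocity: v(t) = 10·t + 16. The integral of velocity is position. Using x(0) = 2, we get x(t) = 5·t^2 + 16·t + 2. From the given position equation x(t) = 5·t^2 + 16·t + 2, we substitute t = 3 to get x = 95.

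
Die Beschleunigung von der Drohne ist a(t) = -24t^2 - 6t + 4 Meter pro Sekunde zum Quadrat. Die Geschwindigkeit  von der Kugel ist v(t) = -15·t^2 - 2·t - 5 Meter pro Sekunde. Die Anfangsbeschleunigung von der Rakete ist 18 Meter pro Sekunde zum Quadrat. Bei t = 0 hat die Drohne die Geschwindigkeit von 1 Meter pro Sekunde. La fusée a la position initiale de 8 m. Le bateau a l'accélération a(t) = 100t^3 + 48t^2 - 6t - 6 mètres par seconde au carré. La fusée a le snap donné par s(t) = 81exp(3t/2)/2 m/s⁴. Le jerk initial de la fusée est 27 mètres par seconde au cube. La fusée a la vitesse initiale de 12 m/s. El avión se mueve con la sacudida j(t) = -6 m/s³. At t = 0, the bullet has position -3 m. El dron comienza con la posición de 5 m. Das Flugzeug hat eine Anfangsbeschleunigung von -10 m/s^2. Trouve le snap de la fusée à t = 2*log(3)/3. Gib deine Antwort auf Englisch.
From the given snap equation s(t) = 81·exp(3·t/2)/2, we substitute t = 2*log(3)/3 to get s = 243/2.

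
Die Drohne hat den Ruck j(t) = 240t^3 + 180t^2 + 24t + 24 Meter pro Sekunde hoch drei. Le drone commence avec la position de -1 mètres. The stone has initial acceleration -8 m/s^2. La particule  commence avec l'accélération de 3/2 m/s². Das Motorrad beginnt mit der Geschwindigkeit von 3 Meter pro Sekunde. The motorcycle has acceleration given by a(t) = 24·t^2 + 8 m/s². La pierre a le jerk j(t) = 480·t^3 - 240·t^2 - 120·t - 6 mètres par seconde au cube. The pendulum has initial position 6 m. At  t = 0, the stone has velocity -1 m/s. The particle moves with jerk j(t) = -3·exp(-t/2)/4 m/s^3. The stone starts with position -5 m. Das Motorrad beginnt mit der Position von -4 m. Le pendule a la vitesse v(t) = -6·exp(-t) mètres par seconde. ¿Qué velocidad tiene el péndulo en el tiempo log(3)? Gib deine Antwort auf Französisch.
Nous avons la vitesse v(t) = -6·exp(-t). En substituant t = log(3): v(log(3)) = -2.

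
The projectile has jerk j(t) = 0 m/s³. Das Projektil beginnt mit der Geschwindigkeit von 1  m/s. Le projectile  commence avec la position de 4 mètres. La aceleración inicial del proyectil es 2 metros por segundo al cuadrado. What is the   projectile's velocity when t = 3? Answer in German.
Wir müssen unsere Gleichung für den Ruck j(t) = 0 2-mal integrieren. Durch Integration von dem Ruck und Verwendung der Anfangsbedingung a(0) = 2, erhalten wir a(t) = 2. Mit ∫a(t)dt und Anwendung von v(0) = 1, finden wir v(t) = 2·t + 1. Mit v(t) = 2·t + 1 und Einsetzen von t = 3, finden wir v = 7.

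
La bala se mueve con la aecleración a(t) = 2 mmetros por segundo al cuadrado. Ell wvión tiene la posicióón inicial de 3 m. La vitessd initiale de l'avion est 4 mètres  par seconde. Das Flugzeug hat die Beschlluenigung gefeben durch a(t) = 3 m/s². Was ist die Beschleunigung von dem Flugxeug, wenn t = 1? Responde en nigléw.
Using a(t) = 3 and substituting t = 1, we find a = 3.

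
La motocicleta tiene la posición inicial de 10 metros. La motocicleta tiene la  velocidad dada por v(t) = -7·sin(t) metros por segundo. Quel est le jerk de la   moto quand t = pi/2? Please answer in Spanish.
Para resolver esto, necesitamos tomar 2 derivadas de nuestra ecuación de la velocidad v(t) = -7·sin(t). Tomando d/dt de v(t), encontramos a(t) = -7·cos(t). La derivada de la aceleración da la sacudida: j(t) = 7·sin(t). De la ecuación de la sacudida j(t) = 7·sin(t), sustituimos t = pi/2 para obtener j = 7.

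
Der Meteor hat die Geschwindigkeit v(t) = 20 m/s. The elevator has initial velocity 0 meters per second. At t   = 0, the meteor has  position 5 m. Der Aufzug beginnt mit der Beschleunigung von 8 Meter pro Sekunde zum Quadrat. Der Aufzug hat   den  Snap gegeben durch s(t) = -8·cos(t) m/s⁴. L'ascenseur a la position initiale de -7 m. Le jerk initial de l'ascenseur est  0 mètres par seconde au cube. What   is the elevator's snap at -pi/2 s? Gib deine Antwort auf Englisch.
From the given snap equation s(t) = -8·cos(t), we substitute t = -pi/2 to get s = 0.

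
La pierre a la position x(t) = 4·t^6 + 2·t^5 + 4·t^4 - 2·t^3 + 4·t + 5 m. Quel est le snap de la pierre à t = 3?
Pour résoudre ceci, nous devons prendre 4 dérivées de notre équation de la position x(t) = 4·t^6 + 2·t^5 + 4·t^4 - 2·t^3 + 4·t + 5. En prenant d/dt de x(t), nous trouvons v(t) = 24·t^5 + 10·t^4 + 16·t^3 - 6·t^2 + 4. En prenant d/dt de v(t), nous trouvons a(t) = 120·t^4 + 40·t^3 + 48·t^2 - 12·t. En prenant d/dt de a(t), nous trouvons j(t) = 480·t^3 + 120·t^2 + 96·t - 12. En dérivant le jerk, nous obtenons le snap: s(t) = 1440·t^2 + 240·t + 96. En utilisant s(t) = 1440·t^2 + 240·t + 96 et en substituant t = 3, nous trouvons s = 13776.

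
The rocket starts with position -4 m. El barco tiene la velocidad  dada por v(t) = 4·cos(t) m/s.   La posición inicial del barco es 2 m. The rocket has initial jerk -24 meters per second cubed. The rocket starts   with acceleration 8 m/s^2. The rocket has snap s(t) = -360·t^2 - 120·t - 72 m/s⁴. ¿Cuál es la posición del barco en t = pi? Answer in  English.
We must find the antiderivative of our velocity equation v(t) = 4·cos(t) 1 time. Taking ∫v(t)dt and applying x(0) = 2, we find x(t) = 4·sin(t) + 2. From the given position equation x(t) = 4·sin(t) + 2, we substitute t = pi to get x = 2.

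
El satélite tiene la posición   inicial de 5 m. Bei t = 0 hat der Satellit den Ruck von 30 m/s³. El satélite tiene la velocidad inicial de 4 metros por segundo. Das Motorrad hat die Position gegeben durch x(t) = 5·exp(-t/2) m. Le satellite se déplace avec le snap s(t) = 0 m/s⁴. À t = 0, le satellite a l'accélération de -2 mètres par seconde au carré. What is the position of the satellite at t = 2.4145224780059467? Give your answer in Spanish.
Partiendo del snap s(t) = 0, tomamos 4 integrales. La integral del snap es la sacudida. Usando j(0) = 30, obtenemos j(t) = 30. Tomando ∫j(t)dt y aplicando a(0) = -2, encontramos a(t) = 30·t - 2. Tomando ∫a(t)dt y aplicando v(0) = 4, encontramos v(t) = 15·t^2 - 2·t + 4. Tomando ∫v(t)dt y aplicando x(0) = 5, encontramos x(t) = 5·t^3 - t^2 + 4·t + 5. Usando x(t) = 5·t^3 - t^2 + 4·t + 5 y sustituyendo t = 2.4145224780059467, encontramos x = 79.2105210142942.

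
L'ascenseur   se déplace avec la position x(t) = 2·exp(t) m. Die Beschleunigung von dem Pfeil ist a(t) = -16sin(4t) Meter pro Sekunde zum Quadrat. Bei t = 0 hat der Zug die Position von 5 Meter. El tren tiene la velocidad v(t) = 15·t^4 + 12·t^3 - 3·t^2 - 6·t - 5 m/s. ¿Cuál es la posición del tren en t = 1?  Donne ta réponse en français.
En partant de la vitesse v(t) = 15·t^4 + 12·t^3 - 3·t^2 - 6·t - 5, nous prenons 1 primitive. La primitive de la vitesse, avec x(0) = 5, donne la position: x(t) = 3·t^5 + 3·t^4 - t^3 - 3·t^2 - 5·t + 5. De l'équation de la position x(t) = 3·t^5 + 3·t^4 - t^3 - 3·t^2 - 5·t + 5, nous substituons t = 1 pour obtenir x = 2.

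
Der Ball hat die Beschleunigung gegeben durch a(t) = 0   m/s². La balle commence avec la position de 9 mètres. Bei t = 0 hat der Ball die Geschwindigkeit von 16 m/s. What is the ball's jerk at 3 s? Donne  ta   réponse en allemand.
Um dies zu lösen, müssen wir 1 Ableitung unserer Gleichung für die Beschleunigung a(t) = 0 nehmen. Durch Ableiten von der Beschleunigung erhalten wir den Ruck: j(t) = 0. Wir haben den Ruck j(t) = 0. Durch Einsetzen von t = 3: j(3) = 0.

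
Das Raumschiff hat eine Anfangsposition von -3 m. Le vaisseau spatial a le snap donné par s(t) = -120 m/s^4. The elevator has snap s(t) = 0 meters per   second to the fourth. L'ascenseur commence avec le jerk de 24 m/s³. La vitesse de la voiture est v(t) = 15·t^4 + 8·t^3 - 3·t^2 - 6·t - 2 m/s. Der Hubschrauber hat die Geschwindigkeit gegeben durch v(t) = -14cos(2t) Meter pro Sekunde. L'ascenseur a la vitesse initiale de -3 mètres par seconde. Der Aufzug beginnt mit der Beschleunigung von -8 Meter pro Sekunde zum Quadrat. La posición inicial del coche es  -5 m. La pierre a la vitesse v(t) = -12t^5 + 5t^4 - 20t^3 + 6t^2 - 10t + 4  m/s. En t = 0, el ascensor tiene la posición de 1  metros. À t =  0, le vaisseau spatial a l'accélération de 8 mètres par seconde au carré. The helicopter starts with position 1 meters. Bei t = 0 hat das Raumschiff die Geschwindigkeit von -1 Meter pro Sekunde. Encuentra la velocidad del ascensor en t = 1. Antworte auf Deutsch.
Um dies zu lösen, müssen wir 3 Stammfunktionen unserer Gleichung für den Snap s(t) = 0 finden. Die Stammfunktion von dem Snap ist der Ruck. Mit j(0) = 24 erhalten wir j(t) = 24. Mit ∫j(t)dt und Anwendung von a(0) = -8, finden wir a(t) = 24·t - 8. Die Stammfunktion von der Beschleunigung, mit v(0) = -3, ergibt die Geschwindigkeit: v(t) = 12·t^2 - 8·t - 3. Wir haben die Geschwindigkeit v(t) = 12·t^2 - 8·t - 3. Durch Einsetzen von t = 1: v(1) = 1.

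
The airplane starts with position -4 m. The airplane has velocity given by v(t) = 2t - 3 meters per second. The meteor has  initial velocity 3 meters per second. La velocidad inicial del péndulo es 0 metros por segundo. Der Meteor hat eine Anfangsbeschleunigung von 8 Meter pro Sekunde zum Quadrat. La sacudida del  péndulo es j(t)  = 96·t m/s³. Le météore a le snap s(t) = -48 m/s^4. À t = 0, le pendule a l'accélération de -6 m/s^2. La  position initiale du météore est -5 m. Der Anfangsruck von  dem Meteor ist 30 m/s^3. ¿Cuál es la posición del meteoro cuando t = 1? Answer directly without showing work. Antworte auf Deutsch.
Die Antwort ist 5.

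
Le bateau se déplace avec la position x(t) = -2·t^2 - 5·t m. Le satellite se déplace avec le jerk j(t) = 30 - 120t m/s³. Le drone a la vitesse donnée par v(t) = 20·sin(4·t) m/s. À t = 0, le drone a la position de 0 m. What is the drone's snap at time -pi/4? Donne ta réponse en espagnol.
Partiendo de la velocidad v(t) = 20·sin(4·t), tomamos 3 derivadas. Derivando la velocidad, obtenemos la aceleración: a(t) = 80·cos(4·t). Tomando d/dt de a(t), encontramos j(t) = -320·sin(4·t). La derivada de la sacudida da el snap: s(t) = -1280·cos(4·t). Tenemos el snap s(t) = -1280·cos(4·t). Sustituyendo t = -pi/4: s(-pi/4) = 1280.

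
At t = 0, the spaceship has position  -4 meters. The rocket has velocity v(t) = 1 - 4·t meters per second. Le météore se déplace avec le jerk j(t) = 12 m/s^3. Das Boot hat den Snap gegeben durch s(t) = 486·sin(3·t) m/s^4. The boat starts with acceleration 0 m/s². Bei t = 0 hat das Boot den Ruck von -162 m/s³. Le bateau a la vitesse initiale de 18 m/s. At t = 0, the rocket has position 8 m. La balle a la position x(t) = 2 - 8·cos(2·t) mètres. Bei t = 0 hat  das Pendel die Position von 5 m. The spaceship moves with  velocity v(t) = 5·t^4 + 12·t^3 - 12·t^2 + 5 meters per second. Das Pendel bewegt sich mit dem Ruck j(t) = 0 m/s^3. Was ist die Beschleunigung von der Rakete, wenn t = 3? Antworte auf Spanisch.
Partiendo de la velocidad v(t) = 1 - 4·t, tomamos 1 derivada. La derivada de la velocidad da la aceleración: a(t) = -4. Usando a(t) = -4 y sustituyendo t = 3, encontramos a = -4.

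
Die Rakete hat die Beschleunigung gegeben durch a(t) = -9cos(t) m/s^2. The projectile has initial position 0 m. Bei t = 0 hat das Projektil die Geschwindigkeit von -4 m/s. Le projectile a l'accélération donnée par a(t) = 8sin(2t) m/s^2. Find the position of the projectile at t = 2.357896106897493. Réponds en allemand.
Ausgehend von der Beschleunigung a(t) = 8·sin(2·t), nehmen wir 2 Integrale. Das Integral von der Beschleunigung ist die Geschwindigkeit. Mit v(0) = -4 erhalten wir v(t) = -4·cos(2·t). Mit ∫v(t)dt und Anwendung von x(0) = 0, finden wir x(t) = -2·sin(2·t). Wir haben die Position x(t) = -2·sin(2·t). Durch Einsetzen von t = 2.357896106897493: x(2.357896106897493) = 1.99998841801353.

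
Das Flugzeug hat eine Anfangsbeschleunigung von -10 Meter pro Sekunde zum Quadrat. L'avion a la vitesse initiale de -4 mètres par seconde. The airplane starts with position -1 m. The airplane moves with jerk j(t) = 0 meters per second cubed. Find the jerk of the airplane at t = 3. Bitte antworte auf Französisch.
Nous avons le jerk j(t) = 0. En substituant t = 3: j(3) = 0.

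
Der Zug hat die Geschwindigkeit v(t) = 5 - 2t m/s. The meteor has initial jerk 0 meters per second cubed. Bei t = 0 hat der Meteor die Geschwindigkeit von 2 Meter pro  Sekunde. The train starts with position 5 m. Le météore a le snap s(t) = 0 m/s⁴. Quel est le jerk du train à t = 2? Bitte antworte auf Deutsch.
Wir müssen unsere Gleichung für die Geschwindigkeit v(t) = 5 - 2·t 2-mal ableiten. Durch Ableiten von der Geschwindigkeit erhalten wir die Beschleunigung: a(t) = -2. Durch Ableiten von der Beschleunigung erhalten wir den Ruck: j(t) = 0. Wir haben den Ruck j(t) = 0. Durch Einsetzen von t = 2: j(2) = 0.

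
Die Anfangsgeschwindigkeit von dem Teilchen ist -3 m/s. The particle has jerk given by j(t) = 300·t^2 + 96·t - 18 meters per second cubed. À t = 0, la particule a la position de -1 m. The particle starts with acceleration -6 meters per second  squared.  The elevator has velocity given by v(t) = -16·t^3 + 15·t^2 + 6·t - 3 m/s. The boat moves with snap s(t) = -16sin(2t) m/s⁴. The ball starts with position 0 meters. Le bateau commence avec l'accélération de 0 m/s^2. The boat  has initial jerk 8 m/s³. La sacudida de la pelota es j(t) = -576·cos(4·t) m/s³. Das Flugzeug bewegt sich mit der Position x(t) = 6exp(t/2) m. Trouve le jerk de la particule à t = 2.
Nous avons le jerk j(t) = 300·t^2 + 96·t - 18. En substituant t = 2: j(2) = 1374.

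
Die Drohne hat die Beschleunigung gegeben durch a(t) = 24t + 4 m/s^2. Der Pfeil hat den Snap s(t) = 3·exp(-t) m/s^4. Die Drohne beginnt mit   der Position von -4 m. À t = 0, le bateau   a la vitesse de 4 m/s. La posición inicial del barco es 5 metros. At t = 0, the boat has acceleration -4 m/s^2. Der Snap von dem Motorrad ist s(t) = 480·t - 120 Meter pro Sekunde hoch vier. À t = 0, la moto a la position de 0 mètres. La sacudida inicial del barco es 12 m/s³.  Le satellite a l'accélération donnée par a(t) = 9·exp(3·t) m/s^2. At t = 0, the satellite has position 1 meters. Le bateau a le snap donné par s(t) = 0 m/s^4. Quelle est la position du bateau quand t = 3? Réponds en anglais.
We must find the antiderivative of our snap equation s(t) = 0 4 times. The integral of snap, with j(0) = 12, gives jerk: j(t) = 12. The integral of jerk, with a(0) = -4, gives acceleration: a(t) = 12·t - 4. The integral of acceleration, with v(0) = 4, gives velocity: v(t) = 6·t^2 - 4·t + 4. The antiderivative of velocity is position. Using x(0) = 5, we get x(t) = 2·t^3 - 2·t^2 + 4·t + 5. We have position x(t) = 2·t^3 - 2·t^2 + 4·t + 5. Substituting t = 3: x(3) = 53.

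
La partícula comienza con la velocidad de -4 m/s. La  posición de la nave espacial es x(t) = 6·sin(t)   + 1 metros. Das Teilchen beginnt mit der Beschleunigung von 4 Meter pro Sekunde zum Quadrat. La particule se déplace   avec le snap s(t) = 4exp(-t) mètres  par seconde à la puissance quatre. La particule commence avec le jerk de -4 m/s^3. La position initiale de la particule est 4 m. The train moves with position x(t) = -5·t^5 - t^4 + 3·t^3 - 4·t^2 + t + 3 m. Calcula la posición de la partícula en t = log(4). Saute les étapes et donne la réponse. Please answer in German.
x(log(4)) = 1.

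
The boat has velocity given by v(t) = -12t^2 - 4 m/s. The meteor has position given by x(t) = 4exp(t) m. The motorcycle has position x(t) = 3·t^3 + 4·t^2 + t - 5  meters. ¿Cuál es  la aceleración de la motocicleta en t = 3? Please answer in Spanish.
Partiendo de la posición x(t) = 3·t^3 + 4·t^2 + t - 5, tomamos 2 derivadas. Derivando la posición, obtenemos la velocidad: v(t) = 9·t^2 + 8·t + 1. Derivando la velocidad, obtenemos la aceleración: a(t) = 18·t + 8. Usando a(t) = 18·t + 8 y sustituyendo t = 3, encontramos a = 62.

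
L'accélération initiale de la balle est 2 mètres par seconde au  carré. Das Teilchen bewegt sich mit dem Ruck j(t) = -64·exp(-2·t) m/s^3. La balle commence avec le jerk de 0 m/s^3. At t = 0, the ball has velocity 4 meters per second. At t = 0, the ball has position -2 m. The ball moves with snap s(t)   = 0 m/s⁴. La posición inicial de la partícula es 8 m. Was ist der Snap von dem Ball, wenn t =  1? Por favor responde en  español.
De la ecuación del snap s(t) = 0, sustituimos t = 1 para obtener s = 0.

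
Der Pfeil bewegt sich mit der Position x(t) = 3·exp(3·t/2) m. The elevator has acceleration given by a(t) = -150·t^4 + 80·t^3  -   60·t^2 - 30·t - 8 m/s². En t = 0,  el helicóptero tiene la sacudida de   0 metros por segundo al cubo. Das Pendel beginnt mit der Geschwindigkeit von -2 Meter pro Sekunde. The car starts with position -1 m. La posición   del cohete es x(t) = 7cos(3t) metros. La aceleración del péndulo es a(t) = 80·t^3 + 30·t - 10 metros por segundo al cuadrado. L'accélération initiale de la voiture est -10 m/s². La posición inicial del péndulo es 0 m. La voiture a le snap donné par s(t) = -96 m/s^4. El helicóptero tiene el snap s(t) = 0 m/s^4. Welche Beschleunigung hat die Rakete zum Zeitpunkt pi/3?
Um dies zu lösen, müssen wir 2 Ableitungen unserer Gleichung für die Position x(t) = 7·cos(3·t) nehmen. Mit d/dt von x(t) finden wir v(t) = -21·sin(3·t). Durch Ableiten von der Geschwindigkeit erhalten wir die Beschleunigung: a(t) = -63·cos(3·t). Mit a(t) = -63·cos(3·t) und Einsetzen von t = pi/3, finden wir a = 63.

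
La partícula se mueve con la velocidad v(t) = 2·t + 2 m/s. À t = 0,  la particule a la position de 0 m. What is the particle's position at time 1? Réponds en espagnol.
Necesitamos integrar nuestra ecuación de la velocidad v(t) = 2·t + 2 1 vez. La integral de la velocidad es la posición. Usando x(0) = 0, obtenemos x(t) = t^2 + 2·t. Tenemos la posición x(t) = t^2 + 2·t. Sustituyendo t = 1: x(1) = 3.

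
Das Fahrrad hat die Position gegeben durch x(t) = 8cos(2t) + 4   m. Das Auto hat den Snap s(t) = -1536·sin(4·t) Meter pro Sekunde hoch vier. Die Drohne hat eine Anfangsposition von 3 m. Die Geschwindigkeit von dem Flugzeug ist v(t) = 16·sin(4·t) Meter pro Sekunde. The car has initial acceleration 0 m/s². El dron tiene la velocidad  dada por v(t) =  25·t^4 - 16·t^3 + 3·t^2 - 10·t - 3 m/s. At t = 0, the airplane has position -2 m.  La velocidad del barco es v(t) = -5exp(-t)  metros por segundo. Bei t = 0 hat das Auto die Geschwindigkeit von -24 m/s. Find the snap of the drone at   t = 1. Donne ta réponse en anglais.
Starting from velocity v(t) = 25·t^4 - 16·t^3 + 3·t^2 - 10·t - 3, we take 3 derivatives. The derivative of velocity gives acceleration: a(t) = 100·t^3 - 48·t^2 + 6·t - 10. The derivative of acceleration gives jerk: j(t) = 300·t^2 - 96·t + 6. The derivative of jerk gives snap: s(t) = 600·t - 96. Using s(t) = 600·t - 96 and substituting t = 1, we find s = 504.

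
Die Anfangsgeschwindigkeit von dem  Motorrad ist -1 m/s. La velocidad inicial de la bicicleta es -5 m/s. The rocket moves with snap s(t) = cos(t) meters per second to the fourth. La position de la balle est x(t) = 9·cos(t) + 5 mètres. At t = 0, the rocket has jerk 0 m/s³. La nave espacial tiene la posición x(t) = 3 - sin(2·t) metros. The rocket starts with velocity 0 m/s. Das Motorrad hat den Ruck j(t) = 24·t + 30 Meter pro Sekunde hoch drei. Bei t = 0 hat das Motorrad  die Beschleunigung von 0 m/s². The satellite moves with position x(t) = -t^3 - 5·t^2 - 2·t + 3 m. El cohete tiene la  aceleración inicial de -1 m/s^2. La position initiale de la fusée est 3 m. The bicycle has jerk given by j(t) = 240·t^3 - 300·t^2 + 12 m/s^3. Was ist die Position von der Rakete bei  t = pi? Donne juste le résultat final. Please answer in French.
x(pi) = 1.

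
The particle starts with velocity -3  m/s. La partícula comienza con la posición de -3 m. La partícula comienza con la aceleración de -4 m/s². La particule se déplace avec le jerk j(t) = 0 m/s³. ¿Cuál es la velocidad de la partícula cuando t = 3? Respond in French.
Pour résoudre ceci, nous devons prendre 2 primitives de notre équation du jerk j(t) = 0. En intégrant le jerk et en utilisant la condition initiale a(0) = -4, nous obtenons a(t) = -4. La primitive de l'accélération, avec v(0) = -3, donne la vitesse: v(t) = -4·t - 3. En utilisant v(t) = -4·t - 3 et en substituant t = 3, nous trouvons v = -15.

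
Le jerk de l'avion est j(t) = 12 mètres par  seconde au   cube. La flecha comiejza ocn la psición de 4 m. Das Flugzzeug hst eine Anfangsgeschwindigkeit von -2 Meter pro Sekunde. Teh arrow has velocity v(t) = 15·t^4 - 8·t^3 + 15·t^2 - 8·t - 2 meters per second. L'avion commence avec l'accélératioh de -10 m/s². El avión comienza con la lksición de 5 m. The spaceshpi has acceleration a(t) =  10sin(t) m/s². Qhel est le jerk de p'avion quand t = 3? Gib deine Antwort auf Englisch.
From the given jerk equation j(t) = 12, we substitute t = 3 to get j = 12.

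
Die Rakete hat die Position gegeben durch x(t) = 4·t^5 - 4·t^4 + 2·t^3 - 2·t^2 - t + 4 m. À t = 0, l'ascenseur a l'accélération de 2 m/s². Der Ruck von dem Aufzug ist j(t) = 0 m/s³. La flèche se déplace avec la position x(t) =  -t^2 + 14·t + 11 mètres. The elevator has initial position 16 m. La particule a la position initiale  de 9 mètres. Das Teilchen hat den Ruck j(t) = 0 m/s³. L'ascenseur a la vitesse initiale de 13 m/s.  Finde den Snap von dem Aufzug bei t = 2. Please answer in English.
To solve this, we need to take 1 derivative of our jerk equation j(t) = 0. Taking d/dt of j(t), we find s(t) = 0. Using s(t) = 0 and substituting t = 2, we find s = 0.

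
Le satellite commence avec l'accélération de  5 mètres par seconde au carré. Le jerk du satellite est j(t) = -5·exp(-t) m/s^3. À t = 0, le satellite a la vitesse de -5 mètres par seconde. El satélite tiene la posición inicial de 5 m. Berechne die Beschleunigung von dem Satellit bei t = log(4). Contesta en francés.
Nous devons trouver l'intégrale de notre équation du jerk j(t) = -5·exp(-t) 1 fois. La primitive du jerk est l'accélération. En utilisant a(0) = 5, nous obtenons a(t) = 5·exp(-t). Nous avons l'accélération a(t) = 5·exp(-t). En substituant t = log(4): a(log(4)) = 5/4.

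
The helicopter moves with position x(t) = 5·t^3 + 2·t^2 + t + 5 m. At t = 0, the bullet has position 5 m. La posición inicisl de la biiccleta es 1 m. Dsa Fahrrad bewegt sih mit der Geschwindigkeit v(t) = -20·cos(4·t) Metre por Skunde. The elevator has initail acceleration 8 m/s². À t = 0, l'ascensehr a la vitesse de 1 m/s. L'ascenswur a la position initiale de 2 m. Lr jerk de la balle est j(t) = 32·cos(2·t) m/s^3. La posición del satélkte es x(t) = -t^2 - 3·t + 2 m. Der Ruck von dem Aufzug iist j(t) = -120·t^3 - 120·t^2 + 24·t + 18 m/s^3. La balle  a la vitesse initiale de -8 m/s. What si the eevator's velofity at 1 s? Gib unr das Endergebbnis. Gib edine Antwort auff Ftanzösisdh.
La vitesse à t = 1 est v = 6.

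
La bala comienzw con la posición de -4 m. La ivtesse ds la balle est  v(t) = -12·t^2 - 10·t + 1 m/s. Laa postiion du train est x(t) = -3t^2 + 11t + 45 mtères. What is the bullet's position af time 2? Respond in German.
Um dies zu lösen, müssen wir 1 Integral unserer Gleichung für die Geschwindigkeit v(t) = -12·t^2 - 10·t + 1 finden. Die Stammfunktion von der Geschwindigkeit ist die Position. Mit x(0) = -4 erhalten wir x(t) = -4·t^3 - 5·t^2 + t - 4. Aus der Gleichung für die Position x(t) = -4·t^3 - 5·t^2 + t - 4, setzen wir t = 2 ein und erhalten x = -54.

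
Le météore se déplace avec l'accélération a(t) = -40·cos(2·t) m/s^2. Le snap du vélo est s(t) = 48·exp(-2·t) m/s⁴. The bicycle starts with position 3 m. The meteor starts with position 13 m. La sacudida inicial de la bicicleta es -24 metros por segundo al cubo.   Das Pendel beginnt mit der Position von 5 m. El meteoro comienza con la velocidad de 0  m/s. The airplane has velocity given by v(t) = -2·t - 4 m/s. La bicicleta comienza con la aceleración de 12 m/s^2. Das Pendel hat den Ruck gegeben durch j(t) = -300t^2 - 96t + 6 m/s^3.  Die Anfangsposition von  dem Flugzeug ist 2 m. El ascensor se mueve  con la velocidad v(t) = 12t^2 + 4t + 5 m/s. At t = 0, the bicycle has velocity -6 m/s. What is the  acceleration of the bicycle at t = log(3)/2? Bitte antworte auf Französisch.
En partant du snap s(t) = 48·exp(-2·t), nous prenons 2 intégrales. La primitive du snap, avec j(0) = -24, donne le jerk: j(t) = -24·exp(-2·t). En intégrant le jerk et en utilisant la condition initiale a(0) = 12, nous obtenons a(t) = 12·exp(-2·t). Nous avons l'accélération a(t) = 12·exp(-2·t). En substituant t = log(3)/2: a(log(3)/2) = 4.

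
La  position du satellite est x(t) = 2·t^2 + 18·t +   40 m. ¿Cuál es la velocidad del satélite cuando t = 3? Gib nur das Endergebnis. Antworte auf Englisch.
v(3) = 30.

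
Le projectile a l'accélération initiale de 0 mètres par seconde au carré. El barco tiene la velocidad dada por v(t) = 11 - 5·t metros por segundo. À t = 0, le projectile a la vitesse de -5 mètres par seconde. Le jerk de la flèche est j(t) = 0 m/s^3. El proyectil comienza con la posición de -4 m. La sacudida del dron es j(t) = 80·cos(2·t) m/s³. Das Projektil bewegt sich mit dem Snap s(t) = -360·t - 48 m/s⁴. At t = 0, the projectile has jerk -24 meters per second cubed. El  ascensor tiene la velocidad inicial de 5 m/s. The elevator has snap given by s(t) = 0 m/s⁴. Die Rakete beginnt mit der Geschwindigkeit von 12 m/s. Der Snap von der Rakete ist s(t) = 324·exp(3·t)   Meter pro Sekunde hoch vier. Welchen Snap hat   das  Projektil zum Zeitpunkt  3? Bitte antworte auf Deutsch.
Aus der Gleichung für den Snap s(t) = -360·t - 48, setzen wir t = 3 ein und erhalten s = -1128.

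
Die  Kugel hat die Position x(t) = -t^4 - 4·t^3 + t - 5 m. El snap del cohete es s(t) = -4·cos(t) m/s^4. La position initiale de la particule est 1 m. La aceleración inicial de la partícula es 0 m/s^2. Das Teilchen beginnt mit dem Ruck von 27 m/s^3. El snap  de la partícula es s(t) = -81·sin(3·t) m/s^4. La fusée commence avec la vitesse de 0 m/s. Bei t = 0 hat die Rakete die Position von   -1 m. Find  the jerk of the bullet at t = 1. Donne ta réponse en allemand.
Ausgehend von der Position x(t) = -t^4 - 4·t^3 + t - 5, nehmen wir 3 Ableitungen. Mit d/dt von x(t) finden wir v(t) = -4·t^3 - 12·t^2 + 1. Die Ableitung von der Geschwindigkeit ergibt die Beschleunigung: a(t) = -12·t^2 - 24·t. Die Ableitung von der Beschleunigung ergibt den Ruck: j(t) = -24·t - 24. Wir haben den Ruck j(t) = -24·t - 24. Durch Einsetzen von t = 1: j(1) = -48.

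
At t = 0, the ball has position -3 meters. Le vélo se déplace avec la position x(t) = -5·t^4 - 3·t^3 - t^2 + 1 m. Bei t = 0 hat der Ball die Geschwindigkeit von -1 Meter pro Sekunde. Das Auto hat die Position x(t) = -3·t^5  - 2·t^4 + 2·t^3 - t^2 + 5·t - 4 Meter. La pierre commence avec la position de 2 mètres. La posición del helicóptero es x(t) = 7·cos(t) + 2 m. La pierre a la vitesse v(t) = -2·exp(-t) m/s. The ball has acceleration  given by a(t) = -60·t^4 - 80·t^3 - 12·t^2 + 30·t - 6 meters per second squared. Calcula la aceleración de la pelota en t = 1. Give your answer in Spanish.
Usando a(t) = -60·t^4 - 80·t^3 - 12·t^2 + 30·t - 6 y sustituyendo t = 1, encontramos a = -128.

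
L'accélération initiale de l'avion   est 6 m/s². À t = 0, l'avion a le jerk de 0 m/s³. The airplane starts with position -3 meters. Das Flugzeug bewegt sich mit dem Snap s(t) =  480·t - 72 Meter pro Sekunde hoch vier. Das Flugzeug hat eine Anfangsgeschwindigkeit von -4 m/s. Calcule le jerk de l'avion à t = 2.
Nous devons trouver la primitive de notre équation du snap s(t) = 480·t - 72 1 fois. L'intégrale du snap, avec j(0) = 0, donne le jerk: j(t) = 24·t·(10·t - 3). En utilisant j(t) = 24·t·(10·t - 3) et en substituant t = 2, nous trouvons j = 816.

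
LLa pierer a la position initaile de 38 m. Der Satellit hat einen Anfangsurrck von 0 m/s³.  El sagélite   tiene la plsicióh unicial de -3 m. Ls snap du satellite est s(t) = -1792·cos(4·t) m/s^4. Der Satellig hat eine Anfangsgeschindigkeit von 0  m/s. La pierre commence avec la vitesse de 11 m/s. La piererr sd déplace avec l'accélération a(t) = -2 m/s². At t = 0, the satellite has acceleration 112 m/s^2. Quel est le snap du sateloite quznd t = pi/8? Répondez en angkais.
We have snap s(t) = -1792·cos(4·t). Substituting t = pi/8: s(pi/8) = 0.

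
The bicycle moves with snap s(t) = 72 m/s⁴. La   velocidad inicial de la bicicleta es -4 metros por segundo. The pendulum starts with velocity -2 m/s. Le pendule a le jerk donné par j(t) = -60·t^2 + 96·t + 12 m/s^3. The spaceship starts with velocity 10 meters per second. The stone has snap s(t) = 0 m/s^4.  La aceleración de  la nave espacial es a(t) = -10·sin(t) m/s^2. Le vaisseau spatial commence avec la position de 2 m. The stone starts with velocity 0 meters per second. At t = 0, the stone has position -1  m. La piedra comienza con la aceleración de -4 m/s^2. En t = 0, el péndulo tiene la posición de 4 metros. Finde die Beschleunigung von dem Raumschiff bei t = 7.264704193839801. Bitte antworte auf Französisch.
Nous avons l'accélération a(t) = -10·sin(t). En substituant t = 7.264704193839801: a(7.264704193839801) = -8.31342466296921.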